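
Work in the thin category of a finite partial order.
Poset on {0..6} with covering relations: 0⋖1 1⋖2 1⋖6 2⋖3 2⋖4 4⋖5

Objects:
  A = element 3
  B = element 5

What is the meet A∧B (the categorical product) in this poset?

Answer: A∧B = 2

Trace:
{x : x<=A ∧ x<=B} = {0,1,2}  (A=3, B=5)
  0 <= 2
  1 <= 2
  2 <= 2
glb = 2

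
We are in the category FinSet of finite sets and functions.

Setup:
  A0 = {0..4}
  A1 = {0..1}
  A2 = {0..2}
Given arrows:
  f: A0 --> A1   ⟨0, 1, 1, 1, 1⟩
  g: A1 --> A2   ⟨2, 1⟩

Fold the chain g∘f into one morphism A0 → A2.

  0 f-->0 g-->2
  1 f-->1 g-->1
  2 f-->1 g-->1
  3 f-->1 g-->1
  4 f-->1 g-->1
composite: ⟨2, 1, 1, 1, 1⟩

Answer: ⟨2, 1, 1, 1, 1⟩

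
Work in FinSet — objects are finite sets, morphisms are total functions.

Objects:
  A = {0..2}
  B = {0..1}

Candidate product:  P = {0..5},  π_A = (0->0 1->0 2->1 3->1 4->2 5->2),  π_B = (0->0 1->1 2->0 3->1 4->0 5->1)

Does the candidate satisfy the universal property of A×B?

Answer: VALID PRODUCT

Work:
|A|·|B| = 3·2 = 6;  |P| = 6
Check the pairing map k ↦ (π_A(k), π_B(k)):
  0 -> (0,0)
  1 -> (0,1)
  2 -> (1,0)
  3 -> (1,1)
  4 -> (2,0)
  5 -> (2,1)
distinct pairs in image: 6 / 6 needed
  → bijection onto A×B; projections well-typed.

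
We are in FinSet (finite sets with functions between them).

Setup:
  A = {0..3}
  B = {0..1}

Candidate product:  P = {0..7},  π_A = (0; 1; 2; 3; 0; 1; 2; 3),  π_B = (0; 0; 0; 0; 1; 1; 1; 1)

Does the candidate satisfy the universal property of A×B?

|A|·|B| = 4·2 = 8;  |P| = 8
Check the pairing map k ↦ (π_A(k), π_B(k)):
  0 -> (0,0)
  1 -> (1,0)
  2 -> (2,0)
  3 -> (3,0)
  4 -> (0,1)
  5 -> (1,1)
  6 -> (2,1)
  7 -> (3,1)
distinct pairs in image: 8 / 8 needed
  → bijection onto A×B; projections well-typed.

Answer: VALID PRODUCT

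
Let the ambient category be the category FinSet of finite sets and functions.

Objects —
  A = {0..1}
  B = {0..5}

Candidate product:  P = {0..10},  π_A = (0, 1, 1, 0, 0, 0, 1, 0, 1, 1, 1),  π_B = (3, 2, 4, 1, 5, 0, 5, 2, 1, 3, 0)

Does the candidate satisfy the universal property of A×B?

Answer: NOT A VALID PRODUCT — |P|=11 ≠ |A|·|B|=12

Work:
|A|·|B| = 2·6 = 12;  |P| = 11
  → cardinalities differ; no bijection possible.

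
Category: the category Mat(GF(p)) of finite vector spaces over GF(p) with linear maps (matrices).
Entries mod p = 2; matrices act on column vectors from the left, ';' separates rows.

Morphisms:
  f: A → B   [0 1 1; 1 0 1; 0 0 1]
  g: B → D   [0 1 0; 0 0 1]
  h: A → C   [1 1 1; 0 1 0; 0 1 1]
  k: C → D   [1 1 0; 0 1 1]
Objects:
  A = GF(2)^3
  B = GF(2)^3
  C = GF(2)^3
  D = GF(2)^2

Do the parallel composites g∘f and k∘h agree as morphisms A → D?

Path 1 = f;g:
  e0=⟨1,0,0⟩ f→⟨0,1,0⟩ g→⟨1,0⟩
  e1=⟨0,1,0⟩ f→⟨1,0,0⟩ g→⟨0,0⟩
  e2=⟨0,0,1⟩ f→⟨1,1,1⟩ g→⟨1,1⟩
  ⟦path⟧₁ = [1 0 1; 0 0 1]
Path 2 = h;k:
  e0=⟨1,0,0⟩ h→⟨1,0,0⟩ k→⟨1,0⟩
  e1=⟨0,1,0⟩ h→⟨1,1,1⟩ k→⟨0,0⟩
  e2=⟨0,0,1⟩ h→⟨1,0,1⟩ k→⟨1,1⟩
  ⟦path⟧₂ = [1 0 1; 0 0 1]
Equal? equal; square commutes

Answer: COMMUTES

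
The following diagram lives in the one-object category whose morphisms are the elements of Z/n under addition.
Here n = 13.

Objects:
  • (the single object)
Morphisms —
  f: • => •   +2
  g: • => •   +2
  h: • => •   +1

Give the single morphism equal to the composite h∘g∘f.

Answer: +5

Trace:
  0 +2≡2 +2≡4 +1≡5  (mod 13)
⟦path⟧: +5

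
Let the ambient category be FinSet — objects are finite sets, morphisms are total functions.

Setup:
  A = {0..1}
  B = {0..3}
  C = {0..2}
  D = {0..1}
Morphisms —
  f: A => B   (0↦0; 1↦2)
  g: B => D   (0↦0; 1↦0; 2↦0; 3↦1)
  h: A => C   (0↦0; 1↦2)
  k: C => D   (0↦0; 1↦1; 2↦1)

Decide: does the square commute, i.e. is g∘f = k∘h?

Answer: DOES NOT COMMUTE

Trace:
Path 1 = f;g:
  0 f=>0 g=>0
  1 f=>2 g=>0
  ⟦path⟧₁ = (0↦0; 1↦0)
Path 2 = h;k:
  0 h=>0 k=>0
  1 h=>2 k=>1
  ⟦path⟧₂ = (0↦0; 1↦1)
Equal? NO — does not commute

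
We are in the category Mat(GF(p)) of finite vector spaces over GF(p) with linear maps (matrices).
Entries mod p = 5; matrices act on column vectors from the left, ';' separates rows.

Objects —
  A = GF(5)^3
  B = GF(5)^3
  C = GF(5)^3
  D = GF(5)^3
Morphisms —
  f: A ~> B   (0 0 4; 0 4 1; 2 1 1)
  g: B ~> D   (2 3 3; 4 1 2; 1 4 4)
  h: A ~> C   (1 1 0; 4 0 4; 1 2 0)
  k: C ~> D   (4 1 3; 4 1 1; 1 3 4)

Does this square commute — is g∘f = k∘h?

Answer: DOES NOT COMMUTE

Derivation:
1) trace f;g:
  e0=[1,0,0] f~>[0,0,2] g~>[1,4,3]
  e1=[0,1,0] f~>[0,4,1] g~>[0,1,0]
  e2=[0,0,1] f~>[4,1,1] g~>[4,4,2]
  ⟦path⟧₁ = (1 0 4; 4 1 4; 3 0 2)
2) trace h;k:
  e0=[1,0,0] h~>[1,4,1] k~>[1,4,2]
  e1=[0,1,0] h~>[1,0,2] k~>[0,1,4]
  e2=[0,0,1] h~>[0,4,0] k~>[4,4,2]
  ⟦path⟧₂ = (1 0 4; 4 1 4; 2 4 2)
Equal? distinct morphisms ✗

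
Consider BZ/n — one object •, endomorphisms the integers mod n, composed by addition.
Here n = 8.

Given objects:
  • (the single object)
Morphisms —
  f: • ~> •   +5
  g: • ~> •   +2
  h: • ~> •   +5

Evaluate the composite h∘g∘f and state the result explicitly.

Answer: +4

Work:
  0 +5≡5 +2≡7 +5≡4  (mod 8)
⟦path⟧: +4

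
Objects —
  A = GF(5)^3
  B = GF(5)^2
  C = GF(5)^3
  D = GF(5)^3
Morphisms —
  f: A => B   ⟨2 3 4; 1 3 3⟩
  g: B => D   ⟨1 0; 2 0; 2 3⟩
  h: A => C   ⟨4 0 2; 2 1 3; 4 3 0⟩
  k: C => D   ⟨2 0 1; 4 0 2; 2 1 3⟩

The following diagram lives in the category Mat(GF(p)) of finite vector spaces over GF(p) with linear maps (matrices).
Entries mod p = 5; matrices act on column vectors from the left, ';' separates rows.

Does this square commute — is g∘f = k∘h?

Answer: COMMUTES

Trace:
1) trace f;g:
  e0=⟨1,0,0⟩ f=>⟨2,1⟩ g=>⟨2,4,2⟩
  e1=⟨0,1,0⟩ f=>⟨3,3⟩ g=>⟨3,1,0⟩
  e2=⟨0,0,1⟩ f=>⟨4,3⟩ g=>⟨4,3,2⟩
  composite₁ = ⟨2 3 4; 4 1 3; 2 0 2⟩
2) trace h;k:
  e0=⟨1,0,0⟩ h=>⟨4,2,4⟩ k=>⟨2,4,2⟩
  e1=⟨0,1,0⟩ h=>⟨0,1,3⟩ k=>⟨3,1,0⟩
  e2=⟨0,0,1⟩ h=>⟨2,3,0⟩ k=>⟨4,3,2⟩
  composite₂ = ⟨2 3 4; 4 1 3; 2 0 2⟩
Equal? YES — commutes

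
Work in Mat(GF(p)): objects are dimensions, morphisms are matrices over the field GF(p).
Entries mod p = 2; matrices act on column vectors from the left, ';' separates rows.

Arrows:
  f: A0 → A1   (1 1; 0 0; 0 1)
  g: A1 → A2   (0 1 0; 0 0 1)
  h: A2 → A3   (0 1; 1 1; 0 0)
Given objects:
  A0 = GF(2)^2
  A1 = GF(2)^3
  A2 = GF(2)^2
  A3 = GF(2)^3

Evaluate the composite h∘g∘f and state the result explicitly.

  e0=⟨1,0⟩ f→⟨1,0,0⟩ g→⟨0,0⟩ h→⟨0,0,0⟩
  e1=⟨0,1⟩ f→⟨1,0,1⟩ g→⟨0,1⟩ h→⟨1,1,0⟩
result: (0 1; 0 1; 0 0)

Answer: (0 1; 0 1; 0 0)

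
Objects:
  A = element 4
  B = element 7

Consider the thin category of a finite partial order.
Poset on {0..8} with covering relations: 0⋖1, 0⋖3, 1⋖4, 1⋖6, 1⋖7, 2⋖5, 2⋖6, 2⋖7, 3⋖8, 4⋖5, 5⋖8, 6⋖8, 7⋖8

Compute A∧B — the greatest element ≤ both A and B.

Common predecessors of 4,7: {0,1}
  0 <= 1
  1 <= 1
glb = 1

Answer: A∧B = 1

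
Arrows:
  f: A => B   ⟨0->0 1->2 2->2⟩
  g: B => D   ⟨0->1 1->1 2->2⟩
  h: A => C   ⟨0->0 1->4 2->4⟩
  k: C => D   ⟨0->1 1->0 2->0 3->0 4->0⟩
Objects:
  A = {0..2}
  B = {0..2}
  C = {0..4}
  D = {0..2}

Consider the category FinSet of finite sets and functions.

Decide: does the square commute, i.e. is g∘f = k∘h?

1) trace f;g:
  0 f=>0 g=>1
  1 f=>2 g=>2
  2 f=>2 g=>2
  result₁ = ⟨0->1 1->2 2->2⟩
2) trace h;k:
  0 h=>0 k=>1
  1 h=>4 k=>0
  2 h=>4 k=>0
  result₂ = ⟨0->1 1->0 2->0⟩
Equal? differ; not commutative

Answer: DOES NOT COMMUTE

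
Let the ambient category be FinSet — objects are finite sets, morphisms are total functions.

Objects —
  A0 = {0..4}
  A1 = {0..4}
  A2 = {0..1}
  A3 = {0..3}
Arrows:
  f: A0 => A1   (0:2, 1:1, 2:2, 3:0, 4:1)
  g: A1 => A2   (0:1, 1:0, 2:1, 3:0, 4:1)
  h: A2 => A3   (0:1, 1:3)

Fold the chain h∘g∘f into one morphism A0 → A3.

  0 f=>2 g=>1 h=>3
  1 f=>1 g=>0 h=>1
  2 f=>2 g=>1 h=>3
  3 f=>0 g=>1 h=>3
  4 f=>1 g=>0 h=>1
⟦path⟧: (0:3, 1:1, 2:3, 3:3, 4:1)

Answer: (0:3, 1:1, 2:3, 3:3, 4:1)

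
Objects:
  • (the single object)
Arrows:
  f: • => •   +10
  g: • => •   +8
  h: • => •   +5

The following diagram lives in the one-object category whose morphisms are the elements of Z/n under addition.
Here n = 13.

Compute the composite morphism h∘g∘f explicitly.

  0 +10≡10 +8≡5 +5≡10  (mod 13)
result: +10

Answer: +10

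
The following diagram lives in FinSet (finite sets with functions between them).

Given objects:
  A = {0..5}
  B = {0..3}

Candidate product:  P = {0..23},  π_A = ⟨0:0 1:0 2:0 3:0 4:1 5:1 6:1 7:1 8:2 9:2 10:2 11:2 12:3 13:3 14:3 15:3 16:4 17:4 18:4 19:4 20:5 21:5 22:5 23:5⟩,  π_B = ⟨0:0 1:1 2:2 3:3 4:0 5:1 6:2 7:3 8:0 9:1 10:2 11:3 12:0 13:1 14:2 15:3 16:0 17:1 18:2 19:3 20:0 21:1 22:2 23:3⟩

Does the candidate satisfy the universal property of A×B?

|A|·|B| = 6·4 = 24;  |P| = 24
Check the pairing map k ↦ (π_A(k), π_B(k)):
  0 : (0,0)
  1 : (0,1)
  2 : (0,2)
  3 : (0,3)
  4 : (1,0)
  5 : (1,1)
  6 : (1,2)
  7 : (1,3)
  8 : (2,0)
  9 : (2,1)
  10 : (2,2)
  11 : (2,3)
  12 : (3,0)
  13 : (3,1)
  14 : (3,2)
  15 : (3,3)
  16 : (4,0)
  17 : (4,1)
  18 : (4,2)
  19 : (4,3)
  20 : (5,0)
  21 : (5,1)
  22 : (5,2)
  23 : (5,3)
distinct pairs in image: 24 / 24 needed
  → bijection onto A×B; projections well-typed.

Answer: VALID PRODUCT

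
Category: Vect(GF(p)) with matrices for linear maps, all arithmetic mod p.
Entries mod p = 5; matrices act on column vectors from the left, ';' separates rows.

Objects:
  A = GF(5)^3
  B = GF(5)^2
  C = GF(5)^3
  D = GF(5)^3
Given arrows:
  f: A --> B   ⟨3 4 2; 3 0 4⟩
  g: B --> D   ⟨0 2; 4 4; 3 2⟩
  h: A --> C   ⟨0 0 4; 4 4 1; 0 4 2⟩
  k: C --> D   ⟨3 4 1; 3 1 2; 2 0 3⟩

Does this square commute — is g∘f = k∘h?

Along f;g (path 1):
  e0=⟨1,0,0⟩ f-->⟨3,3⟩ g-->⟨1,4,0⟩
  e1=⟨0,1,0⟩ f-->⟨4,0⟩ g-->⟨0,1,2⟩
  e2=⟨0,0,1⟩ f-->⟨2,4⟩ g-->⟨3,4,4⟩
  composite₁ = ⟨1 0 3; 4 1 4; 0 2 4⟩
Along h;k (path 2):
  e0=⟨1,0,0⟩ h-->⟨0,4,0⟩ k-->⟨1,4,0⟩
  e1=⟨0,1,0⟩ h-->⟨0,4,4⟩ k-->⟨0,2,2⟩
  e2=⟨0,0,1⟩ h-->⟨4,1,2⟩ k-->⟨3,2,4⟩
  composite₂ = ⟨1 0 3; 4 2 2; 0 2 4⟩
Equal? differ; not commutative

Answer: DOES NOT COMMUTE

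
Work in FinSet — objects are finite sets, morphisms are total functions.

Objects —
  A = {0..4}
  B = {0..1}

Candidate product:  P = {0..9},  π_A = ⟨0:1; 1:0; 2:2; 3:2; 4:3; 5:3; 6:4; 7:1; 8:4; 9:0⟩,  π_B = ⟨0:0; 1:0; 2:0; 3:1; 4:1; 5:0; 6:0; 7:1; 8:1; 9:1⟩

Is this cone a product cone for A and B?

|A|·|B| = 5·2 = 10;  |P| = 10
Check the pairing map k ↦ (π_A(k), π_B(k)):
  0 : (1,0)
  1 : (0,0)
  2 : (2,0)
  3 : (2,1)
  4 : (3,1)
  5 : (3,0)
  6 : (4,0)
  7 : (1,1)
  8 : (4,1)
  9 : (0,1)
distinct pairs in image: 10 / 10 needed
  → bijection onto A×B; projections well-typed.

Answer: VALID PRODUCT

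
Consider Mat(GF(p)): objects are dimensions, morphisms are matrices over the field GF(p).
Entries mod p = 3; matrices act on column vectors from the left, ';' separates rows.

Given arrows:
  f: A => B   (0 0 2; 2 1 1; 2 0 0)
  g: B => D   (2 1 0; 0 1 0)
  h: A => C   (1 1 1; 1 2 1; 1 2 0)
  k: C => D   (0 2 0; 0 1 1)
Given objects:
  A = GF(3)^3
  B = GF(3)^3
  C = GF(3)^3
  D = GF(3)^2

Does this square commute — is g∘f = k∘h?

1) trace f;g:
  e0=[1,0,0] f=>[0,2,2] g=>[2,2]
  e1=[0,1,0] f=>[0,1,0] g=>[1,1]
  e2=[0,0,1] f=>[2,1,0] g=>[2,1]
  result₁ = (2 1 2; 2 1 1)
2) trace h;k:
  e0=[1,0,0] h=>[1,1,1] k=>[2,2]
  e1=[0,1,0] h=>[1,2,2] k=>[1,1]
  e2=[0,0,1] h=>[1,1,0] k=>[2,1]
  result₂ = (2 1 2; 2 1 1)
Equal? same morphism ✓

Answer: COMMUTES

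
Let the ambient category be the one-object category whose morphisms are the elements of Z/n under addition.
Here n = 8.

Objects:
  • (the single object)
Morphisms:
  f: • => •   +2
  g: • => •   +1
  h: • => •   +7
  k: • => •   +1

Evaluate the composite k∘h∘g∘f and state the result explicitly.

Answer: +3

Trace:
  0 +2≡2 +1≡3 +7≡2 +1≡3  (mod 8)
composite: +3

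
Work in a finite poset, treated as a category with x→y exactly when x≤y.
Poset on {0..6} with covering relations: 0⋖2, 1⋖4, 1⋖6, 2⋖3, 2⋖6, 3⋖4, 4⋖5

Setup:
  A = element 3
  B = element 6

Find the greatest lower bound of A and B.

Answer: A∧B = 2

Work:
Lower bounds of A=3 and B=6: {0,2}
  0 ≤ 2
  2 ≤ 2
glb = 2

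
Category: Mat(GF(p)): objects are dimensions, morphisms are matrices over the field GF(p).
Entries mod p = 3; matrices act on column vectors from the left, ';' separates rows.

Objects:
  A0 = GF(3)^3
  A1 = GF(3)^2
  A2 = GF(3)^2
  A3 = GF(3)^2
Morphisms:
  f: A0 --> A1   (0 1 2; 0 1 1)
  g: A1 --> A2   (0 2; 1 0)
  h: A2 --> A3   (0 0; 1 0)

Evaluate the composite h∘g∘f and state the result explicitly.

Answer: (0 0 0; 0 2 2)

Derivation:
  e0=[1,0,0] f-->[0,0] g-->[0,0] h-->[0,0]
  e1=[0,1,0] f-->[1,1] g-->[2,1] h-->[0,2]
  e2=[0,0,1] f-->[2,1] g-->[2,2] h-->[0,2]
composite: (0 0 0; 0 2 2)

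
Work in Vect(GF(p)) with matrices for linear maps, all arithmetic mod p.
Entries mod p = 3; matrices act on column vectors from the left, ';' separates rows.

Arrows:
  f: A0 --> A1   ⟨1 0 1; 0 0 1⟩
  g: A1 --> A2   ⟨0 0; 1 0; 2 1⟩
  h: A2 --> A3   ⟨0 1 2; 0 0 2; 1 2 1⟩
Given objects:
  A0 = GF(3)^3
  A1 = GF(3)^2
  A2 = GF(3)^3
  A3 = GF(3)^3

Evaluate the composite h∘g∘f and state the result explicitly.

Answer: ⟨2 0 1; 1 0 0; 1 0 2⟩

Trace:
  e0=[1,0,0] f-->[1,0] g-->[0,1,2] h-->[2,1,1]
  e1=[0,1,0] f-->[0,0] g-->[0,0,0] h-->[0,0,0]
  e2=[0,0,1] f-->[1,1] g-->[0,1,0] h-->[1,0,2]
⟦path⟧: ⟨2 0 1; 1 0 0; 1 0 2⟩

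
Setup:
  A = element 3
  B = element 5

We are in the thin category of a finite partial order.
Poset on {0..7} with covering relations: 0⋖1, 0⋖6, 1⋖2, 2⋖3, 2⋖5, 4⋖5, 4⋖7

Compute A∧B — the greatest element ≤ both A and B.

Common predecessors of 3,5: {0,1,2}
  0 ⊑ 2
  1 ⊑ 2
  2 ⊑ 2
glb = 2

Answer: A∧B = 2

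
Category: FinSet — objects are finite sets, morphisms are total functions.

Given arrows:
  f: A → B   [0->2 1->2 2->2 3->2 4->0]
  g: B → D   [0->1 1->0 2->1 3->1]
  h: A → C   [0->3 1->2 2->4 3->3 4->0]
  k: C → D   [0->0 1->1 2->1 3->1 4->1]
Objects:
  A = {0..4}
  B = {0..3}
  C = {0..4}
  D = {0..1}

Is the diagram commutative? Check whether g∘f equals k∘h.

Answer: DOES NOT COMMUTE

Trace:
Along f;g (path 1):
  0 f→2 g→1
  1 f→2 g→1
  2 f→2 g→1
  3 f→2 g→1
  4 f→0 g→1
  result₁ = [0->1 1->1 2->1 3->1 4->1]
Along h;k (path 2):
  0 h→3 k→1
  1 h→2 k→1
  2 h→4 k→1
  3 h→3 k→1
  4 h→0 k→0
  result₂ = [0->1 1->1 2->1 3->1 4->0]
Equal? distinct morphisms ✗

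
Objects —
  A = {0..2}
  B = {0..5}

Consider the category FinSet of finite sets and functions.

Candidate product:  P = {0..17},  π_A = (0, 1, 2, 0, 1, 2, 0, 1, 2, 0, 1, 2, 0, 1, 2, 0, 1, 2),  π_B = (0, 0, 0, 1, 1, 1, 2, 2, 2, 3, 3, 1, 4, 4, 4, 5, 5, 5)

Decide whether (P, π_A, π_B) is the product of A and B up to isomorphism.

Answer: NOT A VALID PRODUCT — duplicate pair at indices 5,11

Derivation:
|A|·|B| = 3·6 = 18;  |P| = 18
Check the pairing map k ↦ (π_A(k), π_B(k)):
  0 ↦ (0,0)
  1 ↦ (1,0)
  2 ↦ (2,0)
  3 ↦ (0,1)
  4 ↦ (1,1)
  5 ↦ (2,1)
  6 ↦ (0,2)
  7 ↦ (1,2)
  8 ↦ (2,2)
  9 ↦ (0,3)
  10 ↦ (1,3)
  11 ↦ (2,1)  ✗ repeats pair of k=5
  12 ↦ (0,4)
  13 ↦ (1,4)
  14 ↦ (2,4)
  15 ↦ (0,5)
  16 ↦ (1,5)
  17 ↦ (2,5)
distinct pairs in image: 17 / 18 needed
  → (2,1) hit at k=5 and k=11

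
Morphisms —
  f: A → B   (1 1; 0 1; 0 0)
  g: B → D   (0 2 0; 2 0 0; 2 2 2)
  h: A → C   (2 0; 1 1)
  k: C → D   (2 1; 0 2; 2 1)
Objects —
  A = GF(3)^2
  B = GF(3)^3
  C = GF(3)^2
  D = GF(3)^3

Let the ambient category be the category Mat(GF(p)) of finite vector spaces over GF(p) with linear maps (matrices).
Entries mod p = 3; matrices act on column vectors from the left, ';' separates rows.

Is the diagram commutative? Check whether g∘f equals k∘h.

Answer: DOES NOT COMMUTE

Trace:
1) trace f;g:
  e0=[1,0] f→[1,0,0] g→[0,2,2]
  e1=[0,1] f→[1,1,0] g→[2,2,1]
  composite₁ = (0 2; 2 2; 2 1)
2) trace h;k:
  e0=[1,0] h→[2,1] k→[2,2,2]
  e1=[0,1] h→[0,1] k→[1,2,1]
  composite₂ = (2 1; 2 2; 2 1)
Equal? differ; not commutative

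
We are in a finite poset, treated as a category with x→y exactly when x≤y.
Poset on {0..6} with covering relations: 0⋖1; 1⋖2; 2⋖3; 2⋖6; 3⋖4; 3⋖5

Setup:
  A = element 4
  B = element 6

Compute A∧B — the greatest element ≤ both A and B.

Answer: A∧B = 2

Work:
Lower bounds of A=4 and B=6: {0,1,2}
  0 ≤ 2
  1 ≤ 2
  2 ≤ 2
glb = 2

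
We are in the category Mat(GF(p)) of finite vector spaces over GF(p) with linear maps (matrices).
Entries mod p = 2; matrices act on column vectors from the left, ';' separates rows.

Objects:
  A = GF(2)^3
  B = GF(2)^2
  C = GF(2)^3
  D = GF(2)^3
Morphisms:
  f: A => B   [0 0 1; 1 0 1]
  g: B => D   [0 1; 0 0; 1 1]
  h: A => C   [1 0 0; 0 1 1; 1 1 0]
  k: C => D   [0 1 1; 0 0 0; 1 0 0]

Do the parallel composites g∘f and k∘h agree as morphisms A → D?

Answer: COMMUTES

Derivation:
1) trace f;g:
  e0=(1,0,0) f=>(0,1) g=>(1,0,1)
  e1=(0,1,0) f=>(0,0) g=>(0,0,0)
  e2=(0,0,1) f=>(1,1) g=>(1,0,0)
  ⟦path⟧₁ = [1 0 1; 0 0 0; 1 0 0]
2) trace h;k:
  e0=(1,0,0) h=>(1,0,1) k=>(1,0,1)
  e1=(0,1,0) h=>(0,1,1) k=>(0,0,0)
  e2=(0,0,1) h=>(0,1,0) k=>(1,0,0)
  ⟦path⟧₂ = [1 0 1; 0 0 0; 1 0 0]
Equal? same morphism ✓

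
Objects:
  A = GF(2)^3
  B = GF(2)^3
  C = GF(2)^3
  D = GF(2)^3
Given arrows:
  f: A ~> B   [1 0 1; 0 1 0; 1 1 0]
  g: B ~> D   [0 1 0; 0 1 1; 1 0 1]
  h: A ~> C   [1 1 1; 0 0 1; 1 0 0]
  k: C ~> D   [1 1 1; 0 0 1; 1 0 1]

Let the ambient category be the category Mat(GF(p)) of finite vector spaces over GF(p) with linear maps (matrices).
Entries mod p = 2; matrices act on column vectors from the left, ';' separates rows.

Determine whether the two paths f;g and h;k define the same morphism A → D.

Answer: COMMUTES

Work:
Path 1 = f;g:
  e0=⟨1,0,0⟩ f~>⟨1,0,1⟩ g~>⟨0,1,0⟩
  e1=⟨0,1,0⟩ f~>⟨0,1,1⟩ g~>⟨1,0,1⟩
  e2=⟨0,0,1⟩ f~>⟨1,0,0⟩ g~>⟨0,0,1⟩
  ⟦path⟧₁ = [0 1 0; 1 0 0; 0 1 1]
Path 2 = h;k:
  e0=⟨1,0,0⟩ h~>⟨1,0,1⟩ k~>⟨0,1,0⟩
  e1=⟨0,1,0⟩ h~>⟨1,0,0⟩ k~>⟨1,0,1⟩
  e2=⟨0,0,1⟩ h~>⟨1,1,0⟩ k~>⟨0,0,1⟩
  ⟦path⟧₂ = [0 1 0; 1 0 0; 0 1 1]
Equal? YES — commutes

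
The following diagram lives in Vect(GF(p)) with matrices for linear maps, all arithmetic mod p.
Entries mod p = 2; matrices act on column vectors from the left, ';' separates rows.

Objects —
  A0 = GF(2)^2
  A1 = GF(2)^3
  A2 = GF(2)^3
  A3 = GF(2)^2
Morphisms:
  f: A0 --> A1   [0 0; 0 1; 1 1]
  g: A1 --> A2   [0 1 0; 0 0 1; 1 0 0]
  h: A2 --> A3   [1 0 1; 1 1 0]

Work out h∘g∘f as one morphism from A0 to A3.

  e0=[1,0] f-->[0,0,1] g-->[0,1,0] h-->[0,1]
  e1=[0,1] f-->[0,1,1] g-->[1,1,0] h-->[1,0]
result: [0 1; 1 0]

Answer: [0 1; 1 0]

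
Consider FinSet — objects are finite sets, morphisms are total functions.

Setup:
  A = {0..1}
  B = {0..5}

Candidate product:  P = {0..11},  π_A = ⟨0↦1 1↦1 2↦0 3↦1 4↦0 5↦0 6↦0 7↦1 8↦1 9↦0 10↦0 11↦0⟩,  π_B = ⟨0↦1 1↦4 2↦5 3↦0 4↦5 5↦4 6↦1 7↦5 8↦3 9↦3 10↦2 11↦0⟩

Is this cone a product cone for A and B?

Answer: NOT A VALID PRODUCT — duplicate pair at indices 2,4

Work:
|A|·|B| = 2·6 = 12;  |P| = 12
Check the pairing map k ↦ (π_A(k), π_B(k)):
  0 ↦ (1,1)
  1 ↦ (1,4)
  2 ↦ (0,5)
  3 ↦ (1,0)
  4 ↦ (0,5)  ✗ repeats pair of k=2
  5 ↦ (0,4)
  6 ↦ (0,1)
  7 ↦ (1,5)
  8 ↦ (1,3)
  9 ↦ (0,3)
  10 ↦ (0,2)
  11 ↦ (0,0)
distinct pairs in image: 11 / 12 needed
  → (0,5) hit at k=2 and k=4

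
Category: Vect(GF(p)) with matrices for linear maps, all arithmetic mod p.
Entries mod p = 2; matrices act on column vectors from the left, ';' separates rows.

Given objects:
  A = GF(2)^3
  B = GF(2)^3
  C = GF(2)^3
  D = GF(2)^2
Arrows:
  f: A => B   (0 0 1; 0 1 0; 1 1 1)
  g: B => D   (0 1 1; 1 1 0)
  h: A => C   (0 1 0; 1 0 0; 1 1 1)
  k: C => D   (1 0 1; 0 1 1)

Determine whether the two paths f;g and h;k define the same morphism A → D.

Path 1 = f;g:
  e0=(1,0,0) f=>(0,0,1) g=>(1,0)
  e1=(0,1,0) f=>(0,1,1) g=>(0,1)
  e2=(0,0,1) f=>(1,0,1) g=>(1,1)
  result₁ = (1 0 1; 0 1 1)
Path 2 = h;k:
  e0=(1,0,0) h=>(0,1,1) k=>(1,0)
  e1=(0,1,0) h=>(1,0,1) k=>(0,1)
  e2=(0,0,1) h=>(0,0,1) k=>(1,1)
  result₂ = (1 0 1; 0 1 1)
Equal? same morphism ✓

Answer: COMMUTES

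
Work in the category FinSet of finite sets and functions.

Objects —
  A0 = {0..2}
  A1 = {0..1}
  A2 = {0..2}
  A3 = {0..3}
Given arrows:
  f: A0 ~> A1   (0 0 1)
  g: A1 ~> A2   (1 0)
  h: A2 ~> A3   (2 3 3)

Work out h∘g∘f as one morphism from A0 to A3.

  0 f~>0 g~>1 h~>3
  1 f~>0 g~>1 h~>3
  2 f~>1 g~>0 h~>2
composite: (3 3 2)

Answer: (3 3 2)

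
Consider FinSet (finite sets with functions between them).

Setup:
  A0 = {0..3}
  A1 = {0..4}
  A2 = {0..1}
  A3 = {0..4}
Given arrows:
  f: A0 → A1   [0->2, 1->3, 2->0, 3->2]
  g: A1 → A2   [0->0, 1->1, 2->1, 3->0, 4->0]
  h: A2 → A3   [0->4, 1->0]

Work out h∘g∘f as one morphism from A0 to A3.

  0 f→2 g→1 h→0
  1 f→3 g→0 h→4
  2 f→0 g→0 h→4
  3 f→2 g→1 h→0
⟦path⟧: [0->0, 1->4, 2->4, 3->0]

Answer: [0->0, 1->4, 2->4, 3->0]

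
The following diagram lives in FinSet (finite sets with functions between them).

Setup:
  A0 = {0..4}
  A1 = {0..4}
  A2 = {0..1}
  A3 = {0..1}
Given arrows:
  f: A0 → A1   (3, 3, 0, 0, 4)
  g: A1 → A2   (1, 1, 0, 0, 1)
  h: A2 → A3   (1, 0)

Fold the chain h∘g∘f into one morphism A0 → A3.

Answer: (1, 1, 0, 0, 0)

Derivation:
  0 f→3 g→0 h→1
  1 f→3 g→0 h→1
  2 f→0 g→1 h→0
  3 f→0 g→1 h→0
  4 f→4 g→1 h→0
⟦path⟧: (1, 1, 0, 0, 0)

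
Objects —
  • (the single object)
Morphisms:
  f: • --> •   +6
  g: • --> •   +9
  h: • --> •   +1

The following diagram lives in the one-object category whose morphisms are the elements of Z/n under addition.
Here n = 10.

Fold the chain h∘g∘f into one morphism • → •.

  0 +6≡6 +9≡5 +1≡6  (mod 10)
composite: +6

Answer: +6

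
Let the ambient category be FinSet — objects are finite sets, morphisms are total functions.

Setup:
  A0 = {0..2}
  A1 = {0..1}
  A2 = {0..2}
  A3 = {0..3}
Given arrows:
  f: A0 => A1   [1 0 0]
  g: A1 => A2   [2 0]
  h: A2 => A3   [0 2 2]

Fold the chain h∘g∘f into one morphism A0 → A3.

Answer: [0 2 2]

Work:
  0 f=>1 g=>0 h=>0
  1 f=>0 g=>2 h=>2
  2 f=>0 g=>2 h=>2
result: [0 2 2]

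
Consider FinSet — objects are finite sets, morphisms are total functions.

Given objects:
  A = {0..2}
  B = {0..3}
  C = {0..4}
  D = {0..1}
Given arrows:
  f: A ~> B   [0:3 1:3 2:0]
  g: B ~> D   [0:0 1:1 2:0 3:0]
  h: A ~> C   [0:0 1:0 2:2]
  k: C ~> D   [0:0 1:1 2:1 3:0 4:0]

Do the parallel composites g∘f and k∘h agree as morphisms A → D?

Path 1 = f;g:
  0 f~>3 g~>0
  1 f~>3 g~>0
  2 f~>0 g~>0
  composite₁ = [0:0 1:0 2:0]
Path 2 = h;k:
  0 h~>0 k~>0
  1 h~>0 k~>0
  2 h~>2 k~>1
  composite₂ = [0:0 1:0 2:1]
Equal? distinct morphisms ✗

Answer: DOES NOT COMMUTE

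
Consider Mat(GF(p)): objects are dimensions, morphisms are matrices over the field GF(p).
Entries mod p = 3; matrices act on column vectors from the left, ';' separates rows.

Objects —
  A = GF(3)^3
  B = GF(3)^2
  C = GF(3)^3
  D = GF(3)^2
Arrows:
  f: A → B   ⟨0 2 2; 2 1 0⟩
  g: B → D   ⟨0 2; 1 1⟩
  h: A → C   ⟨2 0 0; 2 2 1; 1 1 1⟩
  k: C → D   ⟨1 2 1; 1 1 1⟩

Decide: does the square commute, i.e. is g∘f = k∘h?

Answer: COMMUTES

Work:
Along f;g (path 1):
  e0=[1,0,0] f→[0,2] g→[1,2]
  e1=[0,1,0] f→[2,1] g→[2,0]
  e2=[0,0,1] f→[2,0] g→[0,2]
  composite₁ = ⟨1 2 0; 2 0 2⟩
Along h;k (path 2):
  e0=[1,0,0] h→[2,2,1] k→[1,2]
  e1=[0,1,0] h→[0,2,1] k→[2,0]
  e2=[0,0,1] h→[0,1,1] k→[0,2]
  composite₂ = ⟨1 2 0; 2 0 2⟩
Equal? YES — commutes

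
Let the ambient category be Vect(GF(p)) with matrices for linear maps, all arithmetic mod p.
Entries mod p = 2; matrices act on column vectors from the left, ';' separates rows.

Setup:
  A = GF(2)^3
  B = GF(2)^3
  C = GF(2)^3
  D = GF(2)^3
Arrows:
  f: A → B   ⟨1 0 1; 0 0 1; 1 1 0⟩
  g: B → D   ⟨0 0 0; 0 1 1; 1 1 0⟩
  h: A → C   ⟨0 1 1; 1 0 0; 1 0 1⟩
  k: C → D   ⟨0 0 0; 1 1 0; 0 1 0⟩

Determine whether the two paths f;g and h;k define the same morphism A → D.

Answer: COMMUTES

Work:
Path 1 = f;g:
  e0=[1,0,0] f→[1,0,1] g→[0,1,1]
  e1=[0,1,0] f→[0,0,1] g→[0,1,0]
  e2=[0,0,1] f→[1,1,0] g→[0,1,0]
  ⟦path⟧₁ = ⟨0 0 0; 1 1 1; 1 0 0⟩
Path 2 = h;k:
  e0=[1,0,0] h→[0,1,1] k→[0,1,1]
  e1=[0,1,0] h→[1,0,0] k→[0,1,0]
  e2=[0,0,1] h→[1,0,1] k→[0,1,0]
  ⟦path⟧₂ = ⟨0 0 0; 1 1 1; 1 0 0⟩
Equal? equal; square commutes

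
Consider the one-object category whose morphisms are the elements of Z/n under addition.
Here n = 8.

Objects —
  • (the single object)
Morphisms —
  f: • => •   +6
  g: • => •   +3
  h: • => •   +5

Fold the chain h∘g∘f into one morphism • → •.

Answer: +6

Derivation:
  0 +6≡6 +3≡1 +5≡6  (mod 8)
⟦path⟧: +6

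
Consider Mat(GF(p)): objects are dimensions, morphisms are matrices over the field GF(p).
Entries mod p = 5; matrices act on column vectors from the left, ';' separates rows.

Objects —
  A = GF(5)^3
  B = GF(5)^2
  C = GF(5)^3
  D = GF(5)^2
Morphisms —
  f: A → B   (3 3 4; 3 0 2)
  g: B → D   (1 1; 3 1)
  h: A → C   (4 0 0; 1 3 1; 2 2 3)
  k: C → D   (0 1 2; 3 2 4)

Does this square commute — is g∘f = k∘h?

Answer: DOES NOT COMMUTE

Derivation:
Path 1 = f;g:
  e0=⟨1,0,0⟩ f→⟨3,3⟩ g→⟨1,2⟩
  e1=⟨0,1,0⟩ f→⟨3,0⟩ g→⟨3,4⟩
  e2=⟨0,0,1⟩ f→⟨4,2⟩ g→⟨1,4⟩
  ⟦path⟧₁ = (1 3 1; 2 4 4)
Path 2 = h;k:
  e0=⟨1,0,0⟩ h→⟨4,1,2⟩ k→⟨0,2⟩
  e1=⟨0,1,0⟩ h→⟨0,3,2⟩ k→⟨2,4⟩
  e2=⟨0,0,1⟩ h→⟨0,1,3⟩ k→⟨2,4⟩
  ⟦path⟧₂ = (0 2 2; 2 4 4)
Equal? differ; not commutative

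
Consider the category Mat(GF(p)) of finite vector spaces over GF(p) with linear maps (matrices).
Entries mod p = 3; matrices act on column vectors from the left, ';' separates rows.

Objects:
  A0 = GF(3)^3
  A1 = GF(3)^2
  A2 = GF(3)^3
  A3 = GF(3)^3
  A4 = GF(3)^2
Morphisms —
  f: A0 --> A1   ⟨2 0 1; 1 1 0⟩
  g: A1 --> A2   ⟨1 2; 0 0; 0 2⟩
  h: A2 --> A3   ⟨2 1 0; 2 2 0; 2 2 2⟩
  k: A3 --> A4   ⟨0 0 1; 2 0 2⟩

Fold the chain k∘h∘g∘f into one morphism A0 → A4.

  e0=⟨1,0,0⟩ f-->⟨2,1⟩ g-->⟨1,0,2⟩ h-->⟨2,2,0⟩ k-->⟨0,1⟩
  e1=⟨0,1,0⟩ f-->⟨0,1⟩ g-->⟨2,0,2⟩ h-->⟨1,1,2⟩ k-->⟨2,0⟩
  e2=⟨0,0,1⟩ f-->⟨1,0⟩ g-->⟨1,0,0⟩ h-->⟨2,2,2⟩ k-->⟨2,2⟩
composite: ⟨0 2 2; 1 0 2⟩

Answer: ⟨0 2 2; 1 0 2⟩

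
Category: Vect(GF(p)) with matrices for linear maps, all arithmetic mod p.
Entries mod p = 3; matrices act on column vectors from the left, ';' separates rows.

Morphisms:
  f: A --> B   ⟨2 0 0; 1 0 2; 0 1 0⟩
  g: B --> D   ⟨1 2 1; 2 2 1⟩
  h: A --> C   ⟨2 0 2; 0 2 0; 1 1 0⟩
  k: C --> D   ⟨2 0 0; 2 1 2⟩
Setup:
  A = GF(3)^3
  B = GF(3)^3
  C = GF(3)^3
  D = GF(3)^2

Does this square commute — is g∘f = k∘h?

Answer: DOES NOT COMMUTE

Derivation:
1) trace f;g:
  e0=(1,0,0) f-->(2,1,0) g-->(1,0)
  e1=(0,1,0) f-->(0,0,1) g-->(1,1)
  e2=(0,0,1) f-->(0,2,0) g-->(1,1)
  composite₁ = ⟨1 1 1; 0 1 1⟩
2) trace h;k:
  e0=(1,0,0) h-->(2,0,1) k-->(1,0)
  e1=(0,1,0) h-->(0,2,1) k-->(0,1)
  e2=(0,0,1) h-->(2,0,0) k-->(1,1)
  composite₂ = ⟨1 0 1; 0 1 1⟩
Equal? NO — does not commute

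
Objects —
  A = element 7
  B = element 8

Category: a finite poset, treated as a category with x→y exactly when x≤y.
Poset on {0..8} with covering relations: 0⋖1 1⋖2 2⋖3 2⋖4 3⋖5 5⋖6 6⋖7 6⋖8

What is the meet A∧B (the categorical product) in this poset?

{x : x⊑A ∧ x⊑B} = {0,1,2,3,5,6}  (A=7, B=8)
  0 ⊑ 6
  1 ⊑ 6
  2 ⊑ 6
  3 ⊑ 6
  5 ⊑ 6
  6 ⊑ 6
glb = 6

Answer: A∧B = 6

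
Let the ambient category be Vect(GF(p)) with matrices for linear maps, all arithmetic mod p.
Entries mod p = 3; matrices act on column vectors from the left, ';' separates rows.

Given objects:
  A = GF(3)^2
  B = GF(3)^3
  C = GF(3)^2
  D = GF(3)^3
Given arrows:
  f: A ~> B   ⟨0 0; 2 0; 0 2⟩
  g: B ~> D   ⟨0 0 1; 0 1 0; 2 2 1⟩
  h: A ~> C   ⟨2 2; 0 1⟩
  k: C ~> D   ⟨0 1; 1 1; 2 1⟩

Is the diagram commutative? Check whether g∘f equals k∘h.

Along f;g (path 1):
  e0=⟨1,0⟩ f~>⟨0,2,0⟩ g~>⟨0,2,1⟩
  e1=⟨0,1⟩ f~>⟨0,0,2⟩ g~>⟨2,0,2⟩
  ⟦path⟧₁ = ⟨0 2; 2 0; 1 2⟩
Along h;k (path 2):
  e0=⟨1,0⟩ h~>⟨2,0⟩ k~>⟨0,2,1⟩
  e1=⟨0,1⟩ h~>⟨2,1⟩ k~>⟨1,0,2⟩
  ⟦path⟧₂ = ⟨0 1; 2 0; 1 2⟩
Equal? NO — does not commute

Answer: DOES NOT COMMUTE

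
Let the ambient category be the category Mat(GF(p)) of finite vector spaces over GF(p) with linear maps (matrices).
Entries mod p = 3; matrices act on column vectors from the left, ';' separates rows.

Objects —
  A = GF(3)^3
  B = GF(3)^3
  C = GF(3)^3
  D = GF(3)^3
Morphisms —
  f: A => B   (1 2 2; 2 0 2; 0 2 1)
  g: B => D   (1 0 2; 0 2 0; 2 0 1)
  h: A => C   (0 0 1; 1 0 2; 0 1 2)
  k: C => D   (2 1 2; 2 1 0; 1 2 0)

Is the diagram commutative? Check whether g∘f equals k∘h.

Answer: DOES NOT COMMUTE

Derivation:
1) trace f;g:
  e0=⟨1,0,0⟩ f=>⟨1,2,0⟩ g=>⟨1,1,2⟩
  e1=⟨0,1,0⟩ f=>⟨2,0,2⟩ g=>⟨0,0,0⟩
  e2=⟨0,0,1⟩ f=>⟨2,2,1⟩ g=>⟨1,1,2⟩
  result₁ = (1 0 1; 1 0 1; 2 0 2)
2) trace h;k:
  e0=⟨1,0,0⟩ h=>⟨0,1,0⟩ k=>⟨1,1,2⟩
  e1=⟨0,1,0⟩ h=>⟨0,0,1⟩ k=>⟨2,0,0⟩
  e2=⟨0,0,1⟩ h=>⟨1,2,2⟩ k=>⟨2,1,2⟩
  result₂ = (1 2 2; 1 0 1; 2 0 2)
Equal? distinct morphisms ✗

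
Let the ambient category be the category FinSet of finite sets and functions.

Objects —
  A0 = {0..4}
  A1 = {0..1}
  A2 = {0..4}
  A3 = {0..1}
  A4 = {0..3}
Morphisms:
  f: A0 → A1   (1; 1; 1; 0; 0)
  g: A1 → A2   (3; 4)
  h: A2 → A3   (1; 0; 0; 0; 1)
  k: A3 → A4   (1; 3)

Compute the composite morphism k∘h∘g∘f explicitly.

Answer: (3; 3; 3; 1; 1)

Trace:
  0 f→1 g→4 h→1 k→3
  1 f→1 g→4 h→1 k→3
  2 f→1 g→4 h→1 k→3
  3 f→0 g→3 h→0 k→1
  4 f→0 g→3 h→0 k→1
result: (3; 3; 3; 1; 1)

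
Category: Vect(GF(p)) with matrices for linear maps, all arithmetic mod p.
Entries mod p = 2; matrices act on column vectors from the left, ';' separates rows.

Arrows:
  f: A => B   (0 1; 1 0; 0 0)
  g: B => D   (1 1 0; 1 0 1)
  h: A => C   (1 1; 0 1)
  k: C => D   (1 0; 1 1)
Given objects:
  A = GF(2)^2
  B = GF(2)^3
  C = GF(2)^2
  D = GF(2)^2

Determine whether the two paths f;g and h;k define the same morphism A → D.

Answer: DOES NOT COMMUTE

Trace:
Path 1 = f;g:
  e0=[1,0] f=>[0,1,0] g=>[1,0]
  e1=[0,1] f=>[1,0,0] g=>[1,1]
  result₁ = (1 1; 0 1)
Path 2 = h;k:
  e0=[1,0] h=>[1,0] k=>[1,1]
  e1=[0,1] h=>[1,1] k=>[1,0]
  result₂ = (1 1; 1 0)
Equal? differ; not commutative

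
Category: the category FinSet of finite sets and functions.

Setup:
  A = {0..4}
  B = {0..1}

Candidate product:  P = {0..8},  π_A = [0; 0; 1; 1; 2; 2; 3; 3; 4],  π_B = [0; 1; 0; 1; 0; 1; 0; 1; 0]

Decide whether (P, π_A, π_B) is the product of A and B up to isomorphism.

|A|·|B| = 5·2 = 10;  |P| = 9
  → cardinalities differ; no bijection possible.

Answer: NOT A VALID PRODUCT — |P|=9 ≠ |A|·|B|=10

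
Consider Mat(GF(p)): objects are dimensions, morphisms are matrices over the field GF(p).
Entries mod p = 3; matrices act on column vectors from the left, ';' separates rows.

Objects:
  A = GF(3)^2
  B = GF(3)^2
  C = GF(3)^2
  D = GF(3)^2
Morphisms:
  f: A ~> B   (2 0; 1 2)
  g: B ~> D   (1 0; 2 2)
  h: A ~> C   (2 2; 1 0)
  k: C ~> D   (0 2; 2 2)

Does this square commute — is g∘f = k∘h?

Answer: COMMUTES

Derivation:
Along f;g (path 1):
  e0=[1,0] f~>[2,1] g~>[2,0]
  e1=[0,1] f~>[0,2] g~>[0,1]
  composite₁ = (2 0; 0 1)
Along h;k (path 2):
  e0=[1,0] h~>[2,1] k~>[2,0]
  e1=[0,1] h~>[2,0] k~>[0,1]
  composite₂ = (2 0; 0 1)
Equal? same morphism ✓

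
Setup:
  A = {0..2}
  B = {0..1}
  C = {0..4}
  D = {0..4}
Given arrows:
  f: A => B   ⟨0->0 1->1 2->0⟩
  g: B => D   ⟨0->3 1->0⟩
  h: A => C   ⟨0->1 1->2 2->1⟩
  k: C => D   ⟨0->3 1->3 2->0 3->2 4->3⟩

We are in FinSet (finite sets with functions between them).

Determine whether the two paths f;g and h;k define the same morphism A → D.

1) trace f;g:
  0 f=>0 g=>3
  1 f=>1 g=>0
  2 f=>0 g=>3
  ⟦path⟧₁ = ⟨0->3 1->0 2->3⟩
2) trace h;k:
  0 h=>1 k=>3
  1 h=>2 k=>0
  2 h=>1 k=>3
  ⟦path⟧₂ = ⟨0->3 1->0 2->3⟩
Equal? equal; square commutes

Answer: COMMUTES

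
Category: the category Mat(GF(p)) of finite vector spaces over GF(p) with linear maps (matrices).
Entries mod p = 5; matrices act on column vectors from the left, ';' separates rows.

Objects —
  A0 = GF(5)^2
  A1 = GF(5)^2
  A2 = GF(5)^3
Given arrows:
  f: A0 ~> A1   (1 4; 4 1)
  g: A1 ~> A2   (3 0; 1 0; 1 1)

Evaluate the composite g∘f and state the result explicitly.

  e0=⟨1,0⟩ f~>⟨1,4⟩ g~>⟨3,1,0⟩
  e1=⟨0,1⟩ f~>⟨4,1⟩ g~>⟨2,4,0⟩
⟦path⟧: (3 2; 1 4; 0 0)

Answer: (3 2; 1 4; 0 0)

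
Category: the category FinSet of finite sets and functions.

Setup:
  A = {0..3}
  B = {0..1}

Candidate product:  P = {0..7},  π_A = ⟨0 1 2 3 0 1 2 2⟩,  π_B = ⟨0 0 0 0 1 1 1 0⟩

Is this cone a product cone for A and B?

|A|·|B| = 4·2 = 8;  |P| = 8
Check the pairing map k ↦ (π_A(k), π_B(k)):
  0 : (0,0)
  1 : (1,0)
  2 : (2,0)
  3 : (3,0)
  4 : (0,1)
  5 : (1,1)
  6 : (2,1)
  7 : (2,0)  ✗ repeats pair of k=2
distinct pairs in image: 7 / 8 needed
  → (2,0) hit at k=2 and k=7

Answer: NOT A VALID PRODUCT — duplicate pair at indices 2,7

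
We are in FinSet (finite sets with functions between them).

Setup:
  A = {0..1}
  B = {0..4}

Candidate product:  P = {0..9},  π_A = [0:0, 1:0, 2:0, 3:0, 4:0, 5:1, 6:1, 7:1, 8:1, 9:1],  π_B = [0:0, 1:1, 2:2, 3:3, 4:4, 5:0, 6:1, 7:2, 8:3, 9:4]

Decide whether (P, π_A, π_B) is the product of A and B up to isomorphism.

Answer: VALID PRODUCT

Work:
|A|·|B| = 2·5 = 10;  |P| = 10
Check the pairing map k ↦ (π_A(k), π_B(k)):
  0 : (0,0)
  1 : (0,1)
  2 : (0,2)
  3 : (0,3)
  4 : (0,4)
  5 : (1,0)
  6 : (1,1)
  7 : (1,2)
  8 : (1,3)
  9 : (1,4)
distinct pairs in image: 10 / 10 needed
  → bijection onto A×B; projections well-typed.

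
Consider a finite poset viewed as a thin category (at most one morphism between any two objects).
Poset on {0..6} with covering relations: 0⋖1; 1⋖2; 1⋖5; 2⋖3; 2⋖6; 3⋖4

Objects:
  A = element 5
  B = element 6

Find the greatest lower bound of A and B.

Answer: A∧B = 1

Trace:
Common predecessors of 5,6: {0,1}
  0 ≤ 1
  1 ≤ 1
glb = 1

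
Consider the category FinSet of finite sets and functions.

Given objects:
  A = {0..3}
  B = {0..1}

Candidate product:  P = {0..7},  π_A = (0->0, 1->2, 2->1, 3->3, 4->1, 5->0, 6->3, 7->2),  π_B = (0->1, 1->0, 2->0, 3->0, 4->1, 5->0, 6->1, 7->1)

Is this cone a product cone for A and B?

|A|·|B| = 4·2 = 8;  |P| = 8
Check the pairing map k ↦ (π_A(k), π_B(k)):
  0 -> (0,1)
  1 -> (2,0)
  2 -> (1,0)
  3 -> (3,0)
  4 -> (1,1)
  5 -> (0,0)
  6 -> (3,1)
  7 -> (2,1)
distinct pairs in image: 8 / 8 needed
  → bijection onto A×B; projections well-typed.

Answer: VALID PRODUCT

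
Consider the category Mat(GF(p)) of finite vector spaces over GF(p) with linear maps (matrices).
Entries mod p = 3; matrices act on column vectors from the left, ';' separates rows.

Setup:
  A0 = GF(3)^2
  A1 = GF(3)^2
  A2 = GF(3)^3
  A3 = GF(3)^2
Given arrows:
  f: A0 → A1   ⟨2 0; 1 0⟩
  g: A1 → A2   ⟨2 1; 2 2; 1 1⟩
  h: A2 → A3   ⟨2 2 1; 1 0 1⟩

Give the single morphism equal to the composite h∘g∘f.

  e0=⟨1,0⟩ f→⟨2,1⟩ g→⟨2,0,0⟩ h→⟨1,2⟩
  e1=⟨0,1⟩ f→⟨0,0⟩ g→⟨0,0,0⟩ h→⟨0,0⟩
⟦path⟧: ⟨1 0; 2 0⟩

Answer: ⟨1 0; 2 0⟩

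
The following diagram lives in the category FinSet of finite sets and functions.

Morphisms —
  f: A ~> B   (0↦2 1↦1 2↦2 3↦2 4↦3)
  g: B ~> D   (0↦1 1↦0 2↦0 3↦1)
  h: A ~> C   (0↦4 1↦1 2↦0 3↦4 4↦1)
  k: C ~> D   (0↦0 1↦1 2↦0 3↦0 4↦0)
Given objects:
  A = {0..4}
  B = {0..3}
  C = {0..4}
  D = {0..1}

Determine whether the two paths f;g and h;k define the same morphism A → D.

Answer: DOES NOT COMMUTE

Derivation:
Along f;g (path 1):
  0 f~>2 g~>0
  1 f~>1 g~>0
  2 f~>2 g~>0
  3 f~>2 g~>0
  4 f~>3 g~>1
  composite₁ = (0↦0 1↦0 2↦0 3↦0 4↦1)
Along h;k (path 2):
  0 h~>4 k~>0
  1 h~>1 k~>1
  2 h~>0 k~>0
  3 h~>4 k~>0
  4 h~>1 k~>1
  composite₂ = (0↦0 1↦1 2↦0 3↦0 4↦1)
Equal? NO — does not commute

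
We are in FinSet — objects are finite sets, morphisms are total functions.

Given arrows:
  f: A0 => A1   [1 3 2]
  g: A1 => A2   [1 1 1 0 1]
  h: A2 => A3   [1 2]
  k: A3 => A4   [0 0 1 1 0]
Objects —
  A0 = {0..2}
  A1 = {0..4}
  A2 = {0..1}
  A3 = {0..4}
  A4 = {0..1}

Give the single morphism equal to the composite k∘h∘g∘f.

Answer: [1 0 1]

Trace:
  0 f=>1 g=>1 h=>2 k=>1
  1 f=>3 g=>0 h=>1 k=>0
  2 f=>2 g=>1 h=>2 k=>1
⟦path⟧: [1 0 1]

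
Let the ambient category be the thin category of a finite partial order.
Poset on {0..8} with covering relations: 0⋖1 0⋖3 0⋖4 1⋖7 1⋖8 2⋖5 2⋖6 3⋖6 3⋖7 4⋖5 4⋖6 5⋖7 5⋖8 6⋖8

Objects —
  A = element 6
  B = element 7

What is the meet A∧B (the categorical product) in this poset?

Lower bounds of A=6 and B=7: {0,2,3,4}
  maximal lower bounds 2 and 3 are incomparable: neither 2<=3 nor 3<=2
→ no greatest lower bound exists

Answer: NO MEET EXISTS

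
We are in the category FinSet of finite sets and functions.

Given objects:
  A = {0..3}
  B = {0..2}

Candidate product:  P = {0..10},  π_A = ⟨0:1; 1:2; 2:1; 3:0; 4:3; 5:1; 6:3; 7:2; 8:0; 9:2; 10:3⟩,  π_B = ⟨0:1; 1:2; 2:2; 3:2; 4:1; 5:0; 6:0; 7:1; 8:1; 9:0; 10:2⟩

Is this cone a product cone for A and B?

|A|·|B| = 4·3 = 12;  |P| = 11
  → cardinalities differ; no bijection possible.

Answer: NOT A VALID PRODUCT — |P|=11 ≠ |A|·|B|=12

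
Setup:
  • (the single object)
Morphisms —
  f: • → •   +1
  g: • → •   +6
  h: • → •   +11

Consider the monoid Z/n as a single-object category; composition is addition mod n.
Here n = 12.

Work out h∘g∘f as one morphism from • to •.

  0 +1≡1 +6≡7 +11≡6  (mod 12)
result: +6

Answer: +6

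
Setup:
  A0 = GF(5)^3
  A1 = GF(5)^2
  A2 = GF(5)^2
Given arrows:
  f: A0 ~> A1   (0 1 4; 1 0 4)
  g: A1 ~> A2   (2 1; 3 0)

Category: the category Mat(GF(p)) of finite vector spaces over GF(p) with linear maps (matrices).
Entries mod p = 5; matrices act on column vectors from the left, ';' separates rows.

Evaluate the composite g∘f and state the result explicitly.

  e0=(1,0,0) f~>(0,1) g~>(1,0)
  e1=(0,1,0) f~>(1,0) g~>(2,3)
  e2=(0,0,1) f~>(4,4) g~>(2,2)
composite: (1 2 2; 0 3 2)

Answer: (1 2 2; 0 3 2)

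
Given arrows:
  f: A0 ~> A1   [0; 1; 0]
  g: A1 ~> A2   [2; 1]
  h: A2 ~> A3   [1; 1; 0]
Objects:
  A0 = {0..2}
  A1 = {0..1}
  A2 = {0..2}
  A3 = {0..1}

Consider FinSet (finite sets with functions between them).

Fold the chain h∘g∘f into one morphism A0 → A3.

Answer: [0; 1; 0]

Work:
  0 f~>0 g~>2 h~>0
  1 f~>1 g~>1 h~>1
  2 f~>0 g~>2 h~>0
⟦path⟧: [0; 1; 0]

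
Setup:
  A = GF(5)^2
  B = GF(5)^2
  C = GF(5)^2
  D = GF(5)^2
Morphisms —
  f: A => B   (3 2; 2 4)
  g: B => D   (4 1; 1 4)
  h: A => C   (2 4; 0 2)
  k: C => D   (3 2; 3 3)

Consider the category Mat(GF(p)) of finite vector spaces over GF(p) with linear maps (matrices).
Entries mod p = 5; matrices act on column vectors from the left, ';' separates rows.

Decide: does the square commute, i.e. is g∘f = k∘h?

Path 1 = f;g:
  e0=⟨1,0⟩ f=>⟨3,2⟩ g=>⟨4,1⟩
  e1=⟨0,1⟩ f=>⟨2,4⟩ g=>⟨2,3⟩
  composite₁ = (4 2; 1 3)
Path 2 = h;k:
  e0=⟨1,0⟩ h=>⟨2,0⟩ k=>⟨1,1⟩
  e1=⟨0,1⟩ h=>⟨4,2⟩ k=>⟨1,3⟩
  composite₂ = (1 1; 1 3)
Equal? differ; not commutative

Answer: DOES NOT COMMUTE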